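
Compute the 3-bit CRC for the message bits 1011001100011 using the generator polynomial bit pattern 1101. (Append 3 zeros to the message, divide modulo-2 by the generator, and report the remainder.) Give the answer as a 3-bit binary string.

011

Append 3 zeros: 1011001100011000. Divide by 1101 (XOR where the leading bit is 1):
  pos 0: 1011 XOR 1101 = 0110
  pos 1: 1100 XOR 1101 = 0001
  pos 4: 1011 XOR 1101 = 0110
  pos 5: 1100 XOR 1101 = 0001
  pos 8: 1001 XOR 1101 = 0100
  pos 9: 1001 XOR 1101 = 0100
  pos 10: 1000 XOR 1101 = 0101
  pos 11: 1010 XOR 1101 = 0111
  pos 12: 1110 XOR 1101 = 0011
Remainder (last 3 bits) = 011. This is the CRC / FCS.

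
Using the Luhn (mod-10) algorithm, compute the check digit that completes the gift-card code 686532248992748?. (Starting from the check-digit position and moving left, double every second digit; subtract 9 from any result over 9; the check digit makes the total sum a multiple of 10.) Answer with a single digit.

Partial digits right→left: 8 4 7 2 9 9 8 4 2 2 3 5 6 8 6
Double every second digit counting from the check-digit position (so the 1st, 3rd, 5th, ... of the partial from the right).
  doubled (with −9 where >9): 7 5 9 7 4 6 3 3 → sum 44
  kept as-is: 4 2 9 4 2 5 8 → sum 34
Total = 44 + 34 = 78.
Check digit = (10 − (78 mod 10)) mod 10 = 2.

2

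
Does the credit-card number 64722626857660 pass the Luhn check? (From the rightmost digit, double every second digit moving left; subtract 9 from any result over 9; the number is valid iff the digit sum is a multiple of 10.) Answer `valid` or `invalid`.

From the right, keep odd positions and double even positions (subtract 9 from any doubled value over 9):
  doubled (positions 2,4,...): 3 5 7 4 4 5 3 → sum 31
  kept (positions 1,3,...): 0 6 5 6 6 2 4 → sum 29
Total = 60.
60 mod 10 = 0, so the number is valid.

valid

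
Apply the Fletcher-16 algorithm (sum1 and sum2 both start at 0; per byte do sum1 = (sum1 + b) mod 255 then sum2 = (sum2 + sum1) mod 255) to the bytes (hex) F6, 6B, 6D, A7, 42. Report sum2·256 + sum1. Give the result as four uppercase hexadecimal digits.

5AB9

Running sums (mod 255):
  after byte 0 (F6): sum1=246, sum2=246
  after byte 1 (6B): sum1=98, sum2=89
  after byte 2 (6D): sum1=207, sum2=41
  after byte 3 (A7): sum1=119, sum2=160
  after byte 4 (42): sum1=185, sum2=90
Checksum = sum2·256 + sum1 = 90·256 + 185 = 23225 = 0x5AB9.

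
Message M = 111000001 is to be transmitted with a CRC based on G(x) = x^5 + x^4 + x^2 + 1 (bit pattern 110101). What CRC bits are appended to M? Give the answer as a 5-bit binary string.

Append 5 zeros: 11100000100000. Divide by 110101 (XOR where the leading bit is 1):
  pos 0: 111000 XOR 110101 = 001101
  pos 2: 110100 XOR 110101 = 000001
  pos 7: 110000 XOR 110101 = 000101
Remainder (last 5 bits) = 01010. This is the CRC / FCS.

01010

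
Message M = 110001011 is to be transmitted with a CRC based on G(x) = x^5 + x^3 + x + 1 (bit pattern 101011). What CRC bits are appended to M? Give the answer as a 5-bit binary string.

10110

Append 5 zeros: 11000101100000. Divide by 101011 (XOR where the leading bit is 1):
  pos 0: 110001 XOR 101011 = 011010
  pos 1: 110100 XOR 101011 = 011111
  pos 2: 111111 XOR 101011 = 010100
  pos 3: 101001 XOR 101011 = 000010
  pos 7: 100000 XOR 101011 = 001011
Remainder (last 5 bits) = 10110. This is the CRC / FCS.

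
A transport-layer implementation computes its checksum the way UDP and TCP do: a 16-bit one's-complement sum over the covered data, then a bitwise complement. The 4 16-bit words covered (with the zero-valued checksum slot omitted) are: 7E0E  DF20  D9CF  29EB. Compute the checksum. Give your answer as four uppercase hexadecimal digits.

One's-complement addition (fold any carry out of bit 15 back into bit 0):
  0x7E0E + 0xDF20 = 0x15D2E → wrap carry → 0x5D2F
  0x5D2F + 0xD9CF = 0x136FE → wrap carry → 0x36FF
  0x36FF + 0x29EB = 0x060EA
One's-complement sum = 0x60EA.
Checksum = ~0x60EA & 0xFFFF = 0x9F15.

9F15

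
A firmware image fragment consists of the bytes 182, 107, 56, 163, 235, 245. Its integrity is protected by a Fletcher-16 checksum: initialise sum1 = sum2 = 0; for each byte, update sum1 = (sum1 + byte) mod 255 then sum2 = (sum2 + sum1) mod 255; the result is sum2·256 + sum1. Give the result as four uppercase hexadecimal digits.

FADF

Running sums (mod 255):
  after byte 0 (182): sum1=182, sum2=182
  after byte 1 (107): sum1=34, sum2=216
  after byte 2 (56): sum1=90, sum2=51
  after byte 3 (163): sum1=253, sum2=49
  after byte 4 (235): sum1=233, sum2=27
  after byte 5 (245): sum1=223, sum2=250
Checksum = sum2·256 + sum1 = 250·256 + 223 = 64223 = 0xFADF.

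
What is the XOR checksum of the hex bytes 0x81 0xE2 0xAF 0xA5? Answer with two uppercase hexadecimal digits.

XOR the bytes together:
  start with 0x81
  0x81 ⊕ 0xE2 = 0x63
  0x63 ⊕ 0xAF = 0xCC
  0xCC ⊕ 0xA5 = 0x69

69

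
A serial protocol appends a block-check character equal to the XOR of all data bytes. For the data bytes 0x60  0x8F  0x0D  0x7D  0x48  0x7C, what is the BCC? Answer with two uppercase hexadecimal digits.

XOR the bytes together:
  start with 0x60
  0x60 ⊕ 0x8F = 0xEF
  0xEF ⊕ 0x0D = 0xE2
  0xE2 ⊕ 0x7D = 0x9F
  0x9F ⊕ 0x48 = 0xD7
  0xD7 ⊕ 0x7C = 0xAB

AB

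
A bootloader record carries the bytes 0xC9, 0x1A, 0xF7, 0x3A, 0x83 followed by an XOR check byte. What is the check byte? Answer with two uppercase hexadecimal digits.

XOR the bytes together:
  start with 0xC9
  0xC9 ⊕ 0x1A = 0xD3
  0xD3 ⊕ 0xF7 = 0x24
  0x24 ⊕ 0x3A = 0x1E
  0x1E ⊕ 0x83 = 0x9D

9D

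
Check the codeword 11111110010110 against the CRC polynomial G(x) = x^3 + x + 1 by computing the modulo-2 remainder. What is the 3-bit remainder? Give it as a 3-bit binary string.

000

Modulo-2 division of 11111110010110 by 1011:
  pos 0: 1111 XOR 1011 = 0100
  pos 1: 1001 XOR 1011 = 0010
  pos 3: 1011 XOR 1011 = 0000
  pos 9: 1011 XOR 1011 = 0000
Remainder = 000 (zero — the frame passes the CRC check).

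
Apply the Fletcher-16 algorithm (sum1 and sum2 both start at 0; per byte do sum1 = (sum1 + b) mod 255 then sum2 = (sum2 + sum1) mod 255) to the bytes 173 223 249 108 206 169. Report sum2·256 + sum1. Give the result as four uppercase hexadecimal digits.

E56C

Running sums (mod 255):
  after byte 0 (173): sum1=173, sum2=173
  after byte 1 (223): sum1=141, sum2=59
  after byte 2 (249): sum1=135, sum2=194
  after byte 3 (108): sum1=243, sum2=182
  after byte 4 (206): sum1=194, sum2=121
  after byte 5 (169): sum1=108, sum2=229
Checksum = sum2·256 + sum1 = 229·256 + 108 = 58732 = 0xE56C.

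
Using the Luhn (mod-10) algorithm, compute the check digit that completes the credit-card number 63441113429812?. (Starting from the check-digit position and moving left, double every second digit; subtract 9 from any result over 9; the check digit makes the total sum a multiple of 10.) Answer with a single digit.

7

Partial digits right→left: 2 1 8 9 2 4 3 1 1 1 4 4 3 6
Double every second digit counting from the check-digit position (so the 1st, 3rd, 5th, ... of the partial from the right).
  doubled (with −9 where >9): 4 7 4 6 2 8 6 → sum 37
  kept as-is: 1 9 4 1 1 4 6 → sum 26
Total = 37 + 26 = 63.
Check digit = (10 − (63 mod 10)) mod 10 = 7.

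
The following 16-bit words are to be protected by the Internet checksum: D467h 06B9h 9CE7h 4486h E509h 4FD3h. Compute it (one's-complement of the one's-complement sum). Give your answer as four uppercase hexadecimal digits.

0E94

One's-complement addition (fold any carry out of bit 15 back into bit 0):
  0xD467 + 0x06B9 = 0x0DB20
  0xDB20 + 0x9CE7 = 0x17807 → wrap carry → 0x7808
  0x7808 + 0x4486 = 0x0BC8E
  0xBC8E + 0xE509 = 0x1A197 → wrap carry → 0xA198
  0xA198 + 0x4FD3 = 0x0F16B
One's-complement sum = 0xF16B.
Checksum = ~0xF16B & 0xFFFF = 0x0E94.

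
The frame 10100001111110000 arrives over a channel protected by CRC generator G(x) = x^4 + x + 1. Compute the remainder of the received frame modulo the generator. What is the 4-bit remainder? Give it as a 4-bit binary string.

0110

Modulo-2 division of 10100001111110000 by 10011:
  pos 0: 10100 XOR 10011 = 00111
  pos 2: 11100 XOR 10011 = 01111
  pos 3: 11111 XOR 10011 = 01100
  pos 4: 11001 XOR 10011 = 01010
  pos 5: 10101 XOR 10011 = 00110
  pos 7: 11011 XOR 10011 = 01000
  pos 8: 10001 XOR 10011 = 00010
  pos 11: 10000 XOR 10011 = 00011
Remainder = 0110 (nonzero — an error is detected).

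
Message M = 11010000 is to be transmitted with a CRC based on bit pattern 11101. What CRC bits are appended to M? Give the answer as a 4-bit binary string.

Append 4 zeros: 110100000000. Divide by 11101 (XOR where the leading bit is 1):
  pos 0: 11010 XOR 11101 = 00111
  pos 2: 11100 XOR 11101 = 00001
  pos 6: 10000 XOR 11101 = 01101
  pos 7: 11010 XOR 11101 = 00111
Remainder (last 4 bits) = 0111. This is the CRC / FCS.

0111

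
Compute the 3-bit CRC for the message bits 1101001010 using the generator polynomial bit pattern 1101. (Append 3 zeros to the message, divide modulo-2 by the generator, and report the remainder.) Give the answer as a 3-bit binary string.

001

Append 3 zeros: 1101001010000. Divide by 1101 (XOR where the leading bit is 1):
  pos 0: 1101 XOR 1101 = 0000
  pos 6: 1010 XOR 1101 = 0111
  pos 7: 1110 XOR 1101 = 0011
  pos 9: 1100 XOR 1101 = 0001
Remainder (last 3 bits) = 001. This is the CRC / FCS.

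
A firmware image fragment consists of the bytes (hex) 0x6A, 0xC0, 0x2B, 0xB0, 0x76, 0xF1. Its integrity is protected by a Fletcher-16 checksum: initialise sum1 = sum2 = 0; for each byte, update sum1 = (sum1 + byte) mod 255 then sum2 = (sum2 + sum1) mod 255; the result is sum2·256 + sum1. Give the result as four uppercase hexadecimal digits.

Running sums (mod 255):
  after byte 0 (0x6A): sum1=106, sum2=106
  after byte 1 (0xC0): sum1=43, sum2=149
  after byte 2 (0x2B): sum1=86, sum2=235
  after byte 3 (0xB0): sum1=7, sum2=242
  after byte 4 (0x76): sum1=125, sum2=112
  after byte 5 (0xF1): sum1=111, sum2=223
Checksum = sum2·256 + sum1 = 223·256 + 111 = 57199 = 0xDF6F.

DF6F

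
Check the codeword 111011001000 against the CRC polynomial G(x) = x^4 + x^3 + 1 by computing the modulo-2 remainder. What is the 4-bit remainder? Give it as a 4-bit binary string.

Modulo-2 division of 111011001000 by 11001:
  pos 0: 11101 XOR 11001 = 00100
  pos 2: 10010 XOR 11001 = 01011
  pos 3: 10110 XOR 11001 = 01111
  pos 4: 11111 XOR 11001 = 00110
  pos 6: 11000 XOR 11001 = 00001
Remainder = 0010 (nonzero — an error is detected).

0010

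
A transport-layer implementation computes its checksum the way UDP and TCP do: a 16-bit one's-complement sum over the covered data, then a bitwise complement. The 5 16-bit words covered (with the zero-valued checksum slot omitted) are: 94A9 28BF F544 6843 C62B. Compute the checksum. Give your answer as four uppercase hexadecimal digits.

1EE3

One's-complement addition (fold any carry out of bit 15 back into bit 0):
  0x94A9 + 0x28BF = 0x0BD68
  0xBD68 + 0xF544 = 0x1B2AC → wrap carry → 0xB2AD
  0xB2AD + 0x6843 = 0x11AF0 → wrap carry → 0x1AF1
  0x1AF1 + 0xC62B = 0x0E11C
One's-complement sum = 0xE11C.
Checksum = ~0xE11C & 0xFFFF = 0x1EE3.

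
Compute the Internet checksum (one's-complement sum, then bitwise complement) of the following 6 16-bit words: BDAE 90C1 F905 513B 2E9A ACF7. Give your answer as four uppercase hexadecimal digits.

One's-complement addition (fold any carry out of bit 15 back into bit 0):
  0xBDAE + 0x90C1 = 0x14E6F → wrap carry → 0x4E70
  0x4E70 + 0xF905 = 0x14775 → wrap carry → 0x4776
  0x4776 + 0x513B = 0x098B1
  0x98B1 + 0x2E9A = 0x0C74B
  0xC74B + 0xACF7 = 0x17442 → wrap carry → 0x7443
One's-complement sum = 0x7443.
Checksum = ~0x7443 & 0xFFFF = 0x8BBC.

8BBC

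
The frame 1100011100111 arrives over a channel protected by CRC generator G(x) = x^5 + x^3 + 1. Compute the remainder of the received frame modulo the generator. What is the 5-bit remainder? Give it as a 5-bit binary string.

Modulo-2 division of 1100011100111 by 101001:
  pos 0: 110001 XOR 101001 = 011000
  pos 1: 110001 XOR 101001 = 011000
  pos 2: 110001 XOR 101001 = 011000
  pos 3: 110000 XOR 101001 = 011001
  pos 4: 110010 XOR 101001 = 011011
  pos 5: 110111 XOR 101001 = 011110
  pos 6: 111101 XOR 101001 = 010100
  pos 7: 101001 XOR 101001 = 000000
Remainder = 00000 (zero — the frame passes the CRC check).

00000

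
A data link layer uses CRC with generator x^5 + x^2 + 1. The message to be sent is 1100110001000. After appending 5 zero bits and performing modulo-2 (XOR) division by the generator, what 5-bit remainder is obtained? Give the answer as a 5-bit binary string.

10111

Append 5 zeros: 110011000100000000. Divide by 100101 (XOR where the leading bit is 1):
  pos 0: 110011 XOR 100101 = 010110
  pos 1: 101100 XOR 100101 = 001001
  pos 3: 100100 XOR 100101 = 000001
  pos 8: 110000 XOR 100101 = 010101
  pos 9: 101010 XOR 100101 = 001111
  pos 11: 111100 XOR 100101 = 011001
  pos 12: 110010 XOR 100101 = 010111
Remainder (last 5 bits) = 10111. This is the CRC / FCS.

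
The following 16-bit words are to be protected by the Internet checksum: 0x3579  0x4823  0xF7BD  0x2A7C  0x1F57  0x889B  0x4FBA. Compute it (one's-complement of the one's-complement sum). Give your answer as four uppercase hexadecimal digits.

One's-complement addition (fold any carry out of bit 15 back into bit 0):
  0x3579 + 0x4823 = 0x07D9C
  0x7D9C + 0xF7BD = 0x17559 → wrap carry → 0x755A
  0x755A + 0x2A7C = 0x09FD6
  0x9FD6 + 0x1F57 = 0x0BF2D
  0xBF2D + 0x889B = 0x147C8 → wrap carry → 0x47C9
  0x47C9 + 0x4FBA = 0x09783
One's-complement sum = 0x9783.
Checksum = ~0x9783 & 0xFFFF = 0x687C.

687C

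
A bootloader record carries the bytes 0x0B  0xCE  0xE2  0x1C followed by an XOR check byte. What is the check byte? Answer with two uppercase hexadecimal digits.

3B

XOR the bytes together:
  start with 0x0B
  0x0B ⊕ 0xCE = 0xC5
  0xC5 ⊕ 0xE2 = 0x27
  0x27 ⊕ 0x1C = 0x3B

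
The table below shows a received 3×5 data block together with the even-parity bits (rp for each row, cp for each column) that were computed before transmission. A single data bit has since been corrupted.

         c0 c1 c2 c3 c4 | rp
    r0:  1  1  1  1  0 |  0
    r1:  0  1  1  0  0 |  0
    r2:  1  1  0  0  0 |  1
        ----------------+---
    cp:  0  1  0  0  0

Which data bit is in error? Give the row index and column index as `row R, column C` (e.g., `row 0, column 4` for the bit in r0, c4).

row 2, column 3

Recompute each row's even parity and compare to rp:
  r0: data parity 0, sent rp 0 → ok
  r1: data parity 0, sent rp 0 → ok
  r2: data parity 0, sent rp 1 → mismatch
Recompute each column's even parity and compare to cp:
  c0: data parity 0, sent cp 0 → ok
  c1: data parity 1, sent cp 1 → ok
  c2: data parity 0, sent cp 0 → ok
  c3: data parity 1, sent cp 0 → mismatch
  c4: data parity 0, sent cp 0 → ok
Exactly one row (r2) and one column (c3) fail → the flipped bit is at their intersection.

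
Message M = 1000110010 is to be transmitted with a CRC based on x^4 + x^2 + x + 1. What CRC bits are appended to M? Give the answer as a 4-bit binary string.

0011

Append 4 zeros: 10001100100000. Divide by 10111 (XOR where the leading bit is 1):
  pos 0: 10001 XOR 10111 = 00110
  pos 2: 11010 XOR 10111 = 01101
  pos 3: 11010 XOR 10111 = 01101
  pos 4: 11011 XOR 10111 = 01100
  pos 5: 11000 XOR 10111 = 01111
  pos 6: 11110 XOR 10111 = 01001
  pos 7: 10010 XOR 10111 = 00101
  pos 9: 10100 XOR 10111 = 00011
Remainder (last 4 bits) = 0011. This is the CRC / FCS.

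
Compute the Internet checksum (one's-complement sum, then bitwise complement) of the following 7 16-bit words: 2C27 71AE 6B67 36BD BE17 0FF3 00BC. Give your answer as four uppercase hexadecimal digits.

One's-complement addition (fold any carry out of bit 15 back into bit 0):
  0x2C27 + 0x71AE = 0x09DD5
  0x9DD5 + 0x6B67 = 0x1093C → wrap carry → 0x093D
  0x093D + 0x36BD = 0x03FFA
  0x3FFA + 0xBE17 = 0x0FE11
  0xFE11 + 0x0FF3 = 0x10E04 → wrap carry → 0x0E05
  0x0E05 + 0x00BC = 0x00EC1
One's-complement sum = 0x0EC1.
Checksum = ~0x0EC1 & 0xFFFF = 0xF13E.

F13E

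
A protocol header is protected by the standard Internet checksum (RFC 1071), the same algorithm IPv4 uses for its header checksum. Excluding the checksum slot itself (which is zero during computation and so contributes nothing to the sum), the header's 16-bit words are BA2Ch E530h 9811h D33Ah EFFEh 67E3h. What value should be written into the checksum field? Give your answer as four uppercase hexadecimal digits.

One's-complement addition (fold any carry out of bit 15 back into bit 0):
  0xBA2C + 0xE530 = 0x19F5C → wrap carry → 0x9F5D
  0x9F5D + 0x9811 = 0x1376E → wrap carry → 0x376F
  0x376F + 0xD33A = 0x10AA9 → wrap carry → 0x0AAA
  0x0AAA + 0xEFFE = 0x0FAA8
  0xFAA8 + 0x67E3 = 0x1628B → wrap carry → 0x628C
One's-complement sum = 0x628C.
Checksum = ~0x628C & 0xFFFF = 0x9D73.

9D73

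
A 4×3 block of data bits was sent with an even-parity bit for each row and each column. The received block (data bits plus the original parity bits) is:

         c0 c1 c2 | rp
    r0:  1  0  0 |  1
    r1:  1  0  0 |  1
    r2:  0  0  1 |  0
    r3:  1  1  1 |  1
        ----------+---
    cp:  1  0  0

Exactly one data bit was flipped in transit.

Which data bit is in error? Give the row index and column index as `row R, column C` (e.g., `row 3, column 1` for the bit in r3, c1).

row 2, column 1

Recompute each row's even parity and compare to rp:
  r0: data parity 1, sent rp 1 → ok
  r1: data parity 1, sent rp 1 → ok
  r2: data parity 1, sent rp 0 → mismatch
  r3: data parity 1, sent rp 1 → ok
Recompute each column's even parity and compare to cp:
  c0: data parity 1, sent cp 1 → ok
  c1: data parity 1, sent cp 0 → mismatch
  c2: data parity 0, sent cp 0 → ok
Exactly one row (r2) and one column (c1) fail → the flipped bit is at their intersection.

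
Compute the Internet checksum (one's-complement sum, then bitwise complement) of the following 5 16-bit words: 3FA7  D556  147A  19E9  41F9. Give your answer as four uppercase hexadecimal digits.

7AA5

One's-complement addition (fold any carry out of bit 15 back into bit 0):
  0x3FA7 + 0xD556 = 0x114FD → wrap carry → 0x14FE
  0x14FE + 0x147A = 0x02978
  0x2978 + 0x19E9 = 0x04361
  0x4361 + 0x41F9 = 0x0855A
One's-complement sum = 0x855A.
Checksum = ~0x855A & 0xFFFF = 0x7AA5.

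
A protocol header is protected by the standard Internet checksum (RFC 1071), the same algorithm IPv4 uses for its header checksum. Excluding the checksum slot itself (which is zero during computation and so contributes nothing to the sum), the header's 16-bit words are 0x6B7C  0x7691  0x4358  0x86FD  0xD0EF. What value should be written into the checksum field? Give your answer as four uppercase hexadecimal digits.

One's-complement addition (fold any carry out of bit 15 back into bit 0):
  0x6B7C + 0x7691 = 0x0E20D
  0xE20D + 0x4358 = 0x12565 → wrap carry → 0x2566
  0x2566 + 0x86FD = 0x0AC63
  0xAC63 + 0xD0EF = 0x17D52 → wrap carry → 0x7D53
One's-complement sum = 0x7D53.
Checksum = ~0x7D53 & 0xFFFF = 0x82AC.

82AC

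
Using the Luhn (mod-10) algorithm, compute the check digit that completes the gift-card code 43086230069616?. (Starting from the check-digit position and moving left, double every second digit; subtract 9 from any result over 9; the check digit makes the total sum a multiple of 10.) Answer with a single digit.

Partial digits right→left: 6 1 6 9 6 0 0 3 2 6 8 0 3 4
Double every second digit counting from the check-digit position (so the 1st, 3rd, 5th, ... of the partial from the right).
  doubled (with −9 where >9): 3 3 3 0 4 7 6 → sum 26
  kept as-is: 1 9 0 3 6 0 4 → sum 23
Total = 26 + 23 = 49.
Check digit = (10 − (49 mod 10)) mod 10 = 1.

1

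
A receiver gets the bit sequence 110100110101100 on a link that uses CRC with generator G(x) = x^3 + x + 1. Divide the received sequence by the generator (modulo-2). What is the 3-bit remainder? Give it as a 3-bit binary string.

001

Modulo-2 division of 110100110101100 by 1011:
  pos 0: 1101 XOR 1011 = 0110
  pos 1: 1100 XOR 1011 = 0111
  pos 2: 1110 XOR 1011 = 0101
  pos 3: 1011 XOR 1011 = 0000
  pos 7: 1010 XOR 1011 = 0001
  pos 10: 1110 XOR 1011 = 0101
  pos 11: 1010 XOR 1011 = 0001
Remainder = 001 (nonzero — an error is detected).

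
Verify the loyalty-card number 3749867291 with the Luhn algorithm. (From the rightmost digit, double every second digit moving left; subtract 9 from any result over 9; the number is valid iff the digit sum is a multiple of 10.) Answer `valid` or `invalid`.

valid

From the right, keep odd positions and double even positions (subtract 9 from any doubled value over 9):
  doubled (positions 2,4,...): 9 5 7 8 6 → sum 35
  kept (positions 1,3,...): 1 2 6 9 7 → sum 25
Total = 60.
60 mod 10 = 0, so the number is valid.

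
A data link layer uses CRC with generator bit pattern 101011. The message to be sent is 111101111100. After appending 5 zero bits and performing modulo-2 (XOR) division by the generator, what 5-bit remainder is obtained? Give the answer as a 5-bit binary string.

00010

Append 5 zeros: 11110111110000000. Divide by 101011 (XOR where the leading bit is 1):
  pos 0: 111101 XOR 101011 = 010110
  pos 1: 101101 XOR 101011 = 000110
  pos 4: 110111 XOR 101011 = 011100
  pos 5: 111000 XOR 101011 = 010011
  pos 6: 100110 XOR 101011 = 001101
  pos 8: 110100 XOR 101011 = 011111
  pos 9: 111110 XOR 101011 = 010101
  pos 10: 101010 XOR 101011 = 000001
Remainder (last 5 bits) = 00010. This is the CRC / FCS.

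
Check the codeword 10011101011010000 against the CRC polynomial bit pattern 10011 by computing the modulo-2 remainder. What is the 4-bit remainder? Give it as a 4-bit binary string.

0000

Modulo-2 division of 10011101011010000 by 10011:
  pos 0: 10011 XOR 10011 = 00000
  pos 5: 10101 XOR 10011 = 00110
  pos 7: 11010 XOR 10011 = 01001
  pos 8: 10011 XOR 10011 = 00000
Remainder = 0000 (zero — the frame passes the CRC check).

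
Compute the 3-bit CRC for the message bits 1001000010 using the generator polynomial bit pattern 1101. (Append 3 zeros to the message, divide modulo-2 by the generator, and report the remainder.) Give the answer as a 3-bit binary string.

Append 3 zeros: 1001000010000. Divide by 1101 (XOR where the leading bit is 1):
  pos 0: 1001 XOR 1101 = 0100
  pos 1: 1000 XOR 1101 = 0101
  pos 2: 1010 XOR 1101 = 0111
  pos 3: 1110 XOR 1101 = 0011
  pos 5: 1101 XOR 1101 = 0000
Remainder (last 3 bits) = 000. This is the CRC / FCS.

000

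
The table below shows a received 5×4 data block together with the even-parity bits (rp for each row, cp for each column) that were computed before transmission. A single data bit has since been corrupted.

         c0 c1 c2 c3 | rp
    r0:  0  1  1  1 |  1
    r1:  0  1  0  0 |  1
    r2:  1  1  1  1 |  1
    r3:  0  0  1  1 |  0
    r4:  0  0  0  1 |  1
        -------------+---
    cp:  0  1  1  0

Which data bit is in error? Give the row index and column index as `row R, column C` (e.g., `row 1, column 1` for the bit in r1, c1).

Recompute each row's even parity and compare to rp:
  r0: data parity 1, sent rp 1 → ok
  r1: data parity 1, sent rp 1 → ok
  r2: data parity 0, sent rp 1 → mismatch
  r3: data parity 0, sent rp 0 → ok
  r4: data parity 1, sent rp 1 → ok
Recompute each column's even parity and compare to cp:
  c0: data parity 1, sent cp 0 → mismatch
  c1: data parity 1, sent cp 1 → ok
  c2: data parity 1, sent cp 1 → ok
  c3: data parity 0, sent cp 0 → ok
Exactly one row (r2) and one column (c0) fail → the flipped bit is at their intersection.

row 2, column 0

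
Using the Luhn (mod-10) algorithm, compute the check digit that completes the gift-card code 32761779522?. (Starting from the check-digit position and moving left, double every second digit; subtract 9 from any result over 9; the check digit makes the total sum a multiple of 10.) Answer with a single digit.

1

Partial digits right→left: 2 2 5 9 7 7 1 6 7 2 3
Double every second digit counting from the check-digit position (so the 1st, 3rd, 5th, ... of the partial from the right).
  doubled (with −9 where >9): 4 1 5 2 5 6 → sum 23
  kept as-is: 2 9 7 6 2 → sum 26
Total = 23 + 26 = 49.
Check digit = (10 − (49 mod 10)) mod 10 = 1.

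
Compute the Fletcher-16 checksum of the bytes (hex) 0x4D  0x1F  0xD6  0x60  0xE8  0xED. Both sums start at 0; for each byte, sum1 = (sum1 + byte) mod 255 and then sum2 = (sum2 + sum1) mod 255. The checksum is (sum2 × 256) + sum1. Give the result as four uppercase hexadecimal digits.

A77A

Running sums (mod 255):
  after byte 0 (0x4D): sum1=77, sum2=77
  after byte 1 (0x1F): sum1=108, sum2=185
  after byte 2 (0xD6): sum1=67, sum2=252
  after byte 3 (0x60): sum1=163, sum2=160
  after byte 4 (0xE8): sum1=140, sum2=45
  after byte 5 (0xED): sum1=122, sum2=167
Checksum = sum2·256 + sum1 = 167·256 + 122 = 42874 = 0xA77A.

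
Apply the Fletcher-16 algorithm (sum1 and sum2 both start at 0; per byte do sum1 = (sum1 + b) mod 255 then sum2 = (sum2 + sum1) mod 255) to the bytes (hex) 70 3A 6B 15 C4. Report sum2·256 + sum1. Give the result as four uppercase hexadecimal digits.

Running sums (mod 255):
  after byte 0 (70): sum1=112, sum2=112
  after byte 1 (3A): sum1=170, sum2=27
  after byte 2 (6B): sum1=22, sum2=49
  after byte 3 (15): sum1=43, sum2=92
  after byte 4 (C4): sum1=239, sum2=76
Checksum = sum2·256 + sum1 = 76·256 + 239 = 19695 = 0x4CEF.

4CEF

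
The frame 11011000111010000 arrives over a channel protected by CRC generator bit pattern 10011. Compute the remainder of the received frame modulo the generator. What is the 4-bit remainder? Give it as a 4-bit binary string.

0000

Modulo-2 division of 11011000111010000 by 10011:
  pos 0: 11011 XOR 10011 = 01000
  pos 1: 10000 XOR 10011 = 00011
  pos 4: 11001 XOR 10011 = 01010
  pos 5: 10101 XOR 10011 = 00110
  pos 7: 11010 XOR 10011 = 01001
  pos 8: 10011 XOR 10011 = 00000
Remainder = 0000 (zero — the frame passes the CRC check).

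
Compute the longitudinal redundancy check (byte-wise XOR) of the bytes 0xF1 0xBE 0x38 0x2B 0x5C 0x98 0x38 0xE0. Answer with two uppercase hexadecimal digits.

XOR the bytes together:
  start with 0xF1
  0xF1 ⊕ 0xBE = 0x4F
  0x4F ⊕ 0x38 = 0x77
  0x77 ⊕ 0x2B = 0x5C
  0x5C ⊕ 0x5C = 0x00
  0x00 ⊕ 0x98 = 0x98
  0x98 ⊕ 0x38 = 0xA0
  0xA0 ⊕ 0xE0 = 0x40

40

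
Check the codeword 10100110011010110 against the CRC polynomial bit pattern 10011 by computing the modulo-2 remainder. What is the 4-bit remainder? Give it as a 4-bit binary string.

Modulo-2 division of 10100110011010110 by 10011:
  pos 0: 10100 XOR 10011 = 00111
  pos 2: 11111 XOR 10011 = 01100
  pos 3: 11000 XOR 10011 = 01011
  pos 4: 10110 XOR 10011 = 00101
  pos 6: 10111 XOR 10011 = 00100
  pos 8: 10001 XOR 10011 = 00010
  pos 11: 10011 XOR 10011 = 00000
Remainder = 0000 (zero — the frame passes the CRC check).

0000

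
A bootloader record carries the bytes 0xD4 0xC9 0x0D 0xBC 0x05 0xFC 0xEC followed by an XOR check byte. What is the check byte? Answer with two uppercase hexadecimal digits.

XOR the bytes together:
  start with 0xD4
  0xD4 ⊕ 0xC9 = 0x1D
  0x1D ⊕ 0x0D = 0x10
  0x10 ⊕ 0xBC = 0xAC
  0xAC ⊕ 0x05 = 0xA9
  0xA9 ⊕ 0xFC = 0x55
  0x55 ⊕ 0xEC = 0xB9

B9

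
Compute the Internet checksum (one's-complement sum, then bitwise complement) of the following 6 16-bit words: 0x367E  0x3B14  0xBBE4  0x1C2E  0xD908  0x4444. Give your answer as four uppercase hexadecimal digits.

One's-complement addition (fold any carry out of bit 15 back into bit 0):
  0x367E + 0x3B14 = 0x07192
  0x7192 + 0xBBE4 = 0x12D76 → wrap carry → 0x2D77
  0x2D77 + 0x1C2E = 0x049A5
  0x49A5 + 0xD908 = 0x122AD → wrap carry → 0x22AE
  0x22AE + 0x4444 = 0x066F2
One's-complement sum = 0x66F2.
Checksum = ~0x66F2 & 0xFFFF = 0x990D.

990D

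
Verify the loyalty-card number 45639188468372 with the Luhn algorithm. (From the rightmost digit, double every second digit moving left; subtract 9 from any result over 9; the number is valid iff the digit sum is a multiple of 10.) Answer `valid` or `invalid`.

From the right, keep odd positions and double even positions (subtract 9 from any doubled value over 9):
  doubled (positions 2,4,...): 5 7 8 7 9 3 8 → sum 47
  kept (positions 1,3,...): 2 3 6 8 1 3 5 → sum 28
Total = 75.
75 mod 10 = 5, so the number is invalid.

invalid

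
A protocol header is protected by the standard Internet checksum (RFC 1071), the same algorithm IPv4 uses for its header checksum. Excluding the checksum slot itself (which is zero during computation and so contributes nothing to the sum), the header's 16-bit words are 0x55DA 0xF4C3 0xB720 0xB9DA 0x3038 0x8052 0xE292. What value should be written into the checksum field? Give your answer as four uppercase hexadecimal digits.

One's-complement addition (fold any carry out of bit 15 back into bit 0):
  0x55DA + 0xF4C3 = 0x14A9D → wrap carry → 0x4A9E
  0x4A9E + 0xB720 = 0x101BE → wrap carry → 0x01BF
  0x01BF + 0xB9DA = 0x0BB99
  0xBB99 + 0x3038 = 0x0EBD1
  0xEBD1 + 0x8052 = 0x16C23 → wrap carry → 0x6C24
  0x6C24 + 0xE292 = 0x14EB6 → wrap carry → 0x4EB7
One's-complement sum = 0x4EB7.
Checksum = ~0x4EB7 & 0xFFFF = 0xB148.

B148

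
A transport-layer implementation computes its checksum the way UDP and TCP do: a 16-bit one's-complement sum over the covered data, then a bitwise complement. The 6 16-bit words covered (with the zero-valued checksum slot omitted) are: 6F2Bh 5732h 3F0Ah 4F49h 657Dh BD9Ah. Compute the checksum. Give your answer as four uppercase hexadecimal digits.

One's-complement addition (fold any carry out of bit 15 back into bit 0):
  0x6F2B + 0x5732 = 0x0C65D
  0xC65D + 0x3F0A = 0x10567 → wrap carry → 0x0568
  0x0568 + 0x4F49 = 0x054B1
  0x54B1 + 0x657D = 0x0BA2E
  0xBA2E + 0xBD9A = 0x177C8 → wrap carry → 0x77C9
One's-complement sum = 0x77C9.
Checksum = ~0x77C9 & 0xFFFF = 0x8836.

8836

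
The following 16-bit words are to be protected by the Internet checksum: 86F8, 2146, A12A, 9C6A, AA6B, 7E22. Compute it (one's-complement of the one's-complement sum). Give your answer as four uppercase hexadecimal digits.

One's-complement addition (fold any carry out of bit 15 back into bit 0):
  0x86F8 + 0x2146 = 0x0A83E
  0xA83E + 0xA12A = 0x14968 → wrap carry → 0x4969
  0x4969 + 0x9C6A = 0x0E5D3
  0xE5D3 + 0xAA6B = 0x1903E → wrap carry → 0x903F
  0x903F + 0x7E22 = 0x10E61 → wrap carry → 0x0E62
One's-complement sum = 0x0E62.
Checksum = ~0x0E62 & 0xFFFF = 0xF19D.

F19D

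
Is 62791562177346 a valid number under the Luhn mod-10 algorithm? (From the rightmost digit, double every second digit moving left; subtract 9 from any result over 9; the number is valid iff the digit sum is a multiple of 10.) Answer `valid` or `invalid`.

From the right, keep odd positions and double even positions (subtract 9 from any doubled value over 9):
  doubled (positions 2,4,...): 8 5 2 3 2 5 3 → sum 28
  kept (positions 1,3,...): 6 3 7 2 5 9 2 → sum 34
Total = 62.
62 mod 10 = 2, so the number is invalid.

invalid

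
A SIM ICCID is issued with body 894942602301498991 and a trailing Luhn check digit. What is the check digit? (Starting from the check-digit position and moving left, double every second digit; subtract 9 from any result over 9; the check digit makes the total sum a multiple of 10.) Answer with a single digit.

5

Partial digits right→left: 1 9 9 8 9 4 1 0 3 2 0 6 2 4 9 4 9 8
Double every second digit counting from the check-digit position (so the 1st, 3rd, 5th, ... of the partial from the right).
  doubled (with −9 where >9): 2 9 9 2 6 0 4 9 9 → sum 50
  kept as-is: 9 8 4 0 2 6 4 4 8 → sum 45
Total = 50 + 45 = 95.
Check digit = (10 − (95 mod 10)) mod 10 = 5.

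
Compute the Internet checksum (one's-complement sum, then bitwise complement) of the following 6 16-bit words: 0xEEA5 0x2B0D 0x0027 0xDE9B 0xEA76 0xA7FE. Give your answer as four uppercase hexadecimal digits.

7514

One's-complement addition (fold any carry out of bit 15 back into bit 0):
  0xEEA5 + 0x2B0D = 0x119B2 → wrap carry → 0x19B3
  0x19B3 + 0x0027 = 0x019DA
  0x19DA + 0xDE9B = 0x0F875
  0xF875 + 0xEA76 = 0x1E2EB → wrap carry → 0xE2EC
  0xE2EC + 0xA7FE = 0x18AEA → wrap carry → 0x8AEB
One's-complement sum = 0x8AEB.
Checksum = ~0x8AEB & 0xFFFF = 0x7514.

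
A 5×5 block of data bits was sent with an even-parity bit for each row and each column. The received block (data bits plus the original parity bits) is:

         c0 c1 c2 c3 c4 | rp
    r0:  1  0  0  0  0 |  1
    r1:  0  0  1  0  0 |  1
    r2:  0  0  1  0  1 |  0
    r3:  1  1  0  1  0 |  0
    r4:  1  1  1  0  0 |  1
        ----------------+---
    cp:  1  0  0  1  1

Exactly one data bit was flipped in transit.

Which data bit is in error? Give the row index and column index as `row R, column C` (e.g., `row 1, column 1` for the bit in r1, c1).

Recompute each row's even parity and compare to rp:
  r0: data parity 1, sent rp 1 → ok
  r1: data parity 1, sent rp 1 → ok
  r2: data parity 0, sent rp 0 → ok
  r3: data parity 1, sent rp 0 → mismatch
  r4: data parity 1, sent rp 1 → ok
Recompute each column's even parity and compare to cp:
  c0: data parity 1, sent cp 1 → ok
  c1: data parity 0, sent cp 0 → ok
  c2: data parity 1, sent cp 0 → mismatch
  c3: data parity 1, sent cp 1 → ok
  c4: data parity 1, sent cp 1 → ok
Exactly one row (r3) and one column (c2) fail → the flipped bit is at their intersection.

row 3, column 2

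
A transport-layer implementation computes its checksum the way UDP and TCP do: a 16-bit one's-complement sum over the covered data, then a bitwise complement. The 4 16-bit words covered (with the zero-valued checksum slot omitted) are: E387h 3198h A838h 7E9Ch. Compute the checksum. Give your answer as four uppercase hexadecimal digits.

C40A

One's-complement addition (fold any carry out of bit 15 back into bit 0):
  0xE387 + 0x3198 = 0x1151F → wrap carry → 0x1520
  0x1520 + 0xA838 = 0x0BD58
  0xBD58 + 0x7E9C = 0x13BF4 → wrap carry → 0x3BF5
One's-complement sum = 0x3BF5.
Checksum = ~0x3BF5 & 0xFFFF = 0xC40A.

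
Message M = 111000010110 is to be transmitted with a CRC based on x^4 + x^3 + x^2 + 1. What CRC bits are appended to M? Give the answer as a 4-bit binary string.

Append 4 zeros: 1110000101100000. Divide by 11101 (XOR where the leading bit is 1):
  pos 0: 11100 XOR 11101 = 00001
  pos 4: 10010 XOR 11101 = 01111
  pos 5: 11111 XOR 11101 = 00010
  pos 8: 10100 XOR 11101 = 01001
  pos 9: 10010 XOR 11101 = 01111
  pos 10: 11110 XOR 11101 = 00011
Remainder (last 4 bits) = 0110. This is the CRC / FCS.

0110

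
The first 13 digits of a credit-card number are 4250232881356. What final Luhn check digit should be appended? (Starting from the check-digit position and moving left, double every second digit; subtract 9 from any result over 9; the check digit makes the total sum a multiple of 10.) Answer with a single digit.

Partial digits right→left: 6 5 3 1 8 8 2 3 2 0 5 2 4
Double every second digit counting from the check-digit position (so the 1st, 3rd, 5th, ... of the partial from the right).
  doubled (with −9 where >9): 3 6 7 4 4 1 8 → sum 33
  kept as-is: 5 1 8 3 0 2 → sum 19
Total = 33 + 19 = 52.
Check digit = (10 − (52 mod 10)) mod 10 = 8.

8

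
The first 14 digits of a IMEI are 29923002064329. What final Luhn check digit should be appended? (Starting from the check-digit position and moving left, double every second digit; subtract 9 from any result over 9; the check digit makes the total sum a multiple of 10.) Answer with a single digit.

5

Partial digits right→left: 9 2 3 4 6 0 2 0 0 3 2 9 9 2
Double every second digit counting from the check-digit position (so the 1st, 3rd, 5th, ... of the partial from the right).
  doubled (with −9 where >9): 9 6 3 4 0 4 9 → sum 35
  kept as-is: 2 4 0 0 3 9 2 → sum 20
Total = 35 + 20 = 55.
Check digit = (10 − (55 mod 10)) mod 10 = 5.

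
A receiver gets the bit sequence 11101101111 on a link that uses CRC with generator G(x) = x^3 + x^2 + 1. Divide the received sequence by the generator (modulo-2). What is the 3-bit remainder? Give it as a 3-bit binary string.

100

Modulo-2 division of 11101101111 by 1101:
  pos 0: 1110 XOR 1101 = 0011
  pos 2: 1111 XOR 1101 = 0010
  pos 4: 1001 XOR 1101 = 0100
  pos 5: 1001 XOR 1101 = 0100
  pos 6: 1001 XOR 1101 = 0100
  pos 7: 1001 XOR 1101 = 0100
Remainder = 100 (nonzero — an error is detected).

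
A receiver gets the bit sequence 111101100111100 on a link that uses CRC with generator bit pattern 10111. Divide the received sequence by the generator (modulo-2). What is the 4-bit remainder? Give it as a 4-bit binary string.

Modulo-2 division of 111101100111100 by 10111:
  pos 0: 11110 XOR 10111 = 01001
  pos 1: 10011 XOR 10111 = 00100
  pos 3: 10010 XOR 10111 = 00101
  pos 5: 10101 XOR 10111 = 00010
  pos 8: 10111 XOR 10111 = 00000
Remainder = 0000 (zero — the frame passes the CRC check).

0000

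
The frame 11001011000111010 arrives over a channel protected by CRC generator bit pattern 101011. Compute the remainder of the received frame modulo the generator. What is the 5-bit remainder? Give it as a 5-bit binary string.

Modulo-2 division of 11001011000111010 by 101011:
  pos 0: 110010 XOR 101011 = 011001
  pos 1: 110011 XOR 101011 = 011000
  pos 2: 110001 XOR 101011 = 011010
  pos 3: 110100 XOR 101011 = 011111
  pos 4: 111110 XOR 101011 = 010101
  pos 5: 101010 XOR 101011 = 000001
  pos 10: 111101 XOR 101011 = 010110
  pos 11: 101100 XOR 101011 = 000111
Remainder = 00111 (nonzero — an error is detected).

00111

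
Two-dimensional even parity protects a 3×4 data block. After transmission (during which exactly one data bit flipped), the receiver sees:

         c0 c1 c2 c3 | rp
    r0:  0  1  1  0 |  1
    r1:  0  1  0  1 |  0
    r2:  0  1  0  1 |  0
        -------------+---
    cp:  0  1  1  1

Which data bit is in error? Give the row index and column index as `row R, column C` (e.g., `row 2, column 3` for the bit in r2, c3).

row 0, column 3

Recompute each row's even parity and compare to rp:
  r0: data parity 0, sent rp 1 → mismatch
  r1: data parity 0, sent rp 0 → ok
  r2: data parity 0, sent rp 0 → ok
Recompute each column's even parity and compare to cp:
  c0: data parity 0, sent cp 0 → ok
  c1: data parity 1, sent cp 1 → ok
  c2: data parity 1, sent cp 1 → ok
  c3: data parity 0, sent cp 1 → mismatch
Exactly one row (r0) and one column (c3) fail → the flipped bit is at their intersection.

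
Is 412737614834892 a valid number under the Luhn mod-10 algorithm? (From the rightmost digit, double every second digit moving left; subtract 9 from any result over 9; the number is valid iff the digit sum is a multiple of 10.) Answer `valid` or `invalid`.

valid

From the right, keep odd positions and double even positions (subtract 9 from any doubled value over 9):
  doubled (positions 2,4,...): 9 8 7 2 5 5 2 → sum 38
  kept (positions 1,3,...): 2 8 3 4 6 3 2 4 → sum 32
Total = 70.
70 mod 10 = 0, so the number is valid.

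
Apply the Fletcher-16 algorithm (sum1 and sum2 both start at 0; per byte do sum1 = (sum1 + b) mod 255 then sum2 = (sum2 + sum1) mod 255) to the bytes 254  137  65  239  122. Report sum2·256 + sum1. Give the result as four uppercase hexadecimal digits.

3F34

Running sums (mod 255):
  after byte 0 (254): sum1=254, sum2=254
  after byte 1 (137): sum1=136, sum2=135
  after byte 2 (65): sum1=201, sum2=81
  after byte 3 (239): sum1=185, sum2=11
  after byte 4 (122): sum1=52, sum2=63
Checksum = sum2·256 + sum1 = 63·256 + 52 = 16180 = 0x3F34.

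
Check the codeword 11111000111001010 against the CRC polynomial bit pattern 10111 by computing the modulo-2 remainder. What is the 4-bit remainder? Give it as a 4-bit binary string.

0000

Modulo-2 division of 11111000111001010 by 10111:
  pos 0: 11111 XOR 10111 = 01000
  pos 1: 10000 XOR 10111 = 00111
  pos 3: 11100 XOR 10111 = 01011
  pos 4: 10111 XOR 10111 = 00000
  pos 9: 11001 XOR 10111 = 01110
  pos 10: 11100 XOR 10111 = 01011
  pos 11: 10111 XOR 10111 = 00000
Remainder = 0000 (zero — the frame passes the CRC check).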